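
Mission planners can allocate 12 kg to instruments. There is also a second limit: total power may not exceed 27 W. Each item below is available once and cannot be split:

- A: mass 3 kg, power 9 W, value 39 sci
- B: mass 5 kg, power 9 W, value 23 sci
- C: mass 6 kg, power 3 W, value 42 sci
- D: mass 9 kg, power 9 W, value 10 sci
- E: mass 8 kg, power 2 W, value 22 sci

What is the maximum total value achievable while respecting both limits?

Feasible sets respecting both limits:
- A+C: mass 9, power 12, value 81
- B+C: mass 11, power 12, value 65
- A+B: mass 8, power 18, value 62
Best: 81 sci.

81 sci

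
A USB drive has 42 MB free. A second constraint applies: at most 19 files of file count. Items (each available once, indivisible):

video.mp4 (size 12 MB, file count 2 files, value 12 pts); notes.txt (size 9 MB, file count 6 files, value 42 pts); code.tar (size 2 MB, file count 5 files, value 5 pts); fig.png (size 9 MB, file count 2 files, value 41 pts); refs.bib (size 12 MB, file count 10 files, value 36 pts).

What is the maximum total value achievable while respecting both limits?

119 pts

Feasible sets respecting both limits:
- notes.txt+fig.png+refs.bib: size 30, file count 18, value 119
- video.mp4+notes.txt+code.tar+fig.png: size 32, file count 15, value 100
- video.mp4+notes.txt+fig.png: size 30, file count 10, value 95
Best: 119 pts.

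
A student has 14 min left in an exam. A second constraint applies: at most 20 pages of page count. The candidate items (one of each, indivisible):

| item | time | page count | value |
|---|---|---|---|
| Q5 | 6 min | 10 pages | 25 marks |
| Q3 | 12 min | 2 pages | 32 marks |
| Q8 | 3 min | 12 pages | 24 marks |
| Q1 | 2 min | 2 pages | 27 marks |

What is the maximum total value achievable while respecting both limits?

59 marks

Feasible sets respecting both limits:
- Q3+Q1: time 14, page count 4, value 59
- Q5+Q1: time 8, page count 12, value 52
- Q8+Q1: time 5, page count 14, value 51
- Q3: time 12, page count 2, value 32
Best: 59 marks.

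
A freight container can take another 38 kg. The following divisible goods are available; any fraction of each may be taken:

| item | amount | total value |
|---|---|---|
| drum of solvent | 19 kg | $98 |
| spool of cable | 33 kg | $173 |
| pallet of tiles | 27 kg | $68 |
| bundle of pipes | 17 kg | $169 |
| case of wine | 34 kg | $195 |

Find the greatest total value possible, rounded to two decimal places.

289.44

Take in order of value per unit:
- bundle of pipes (169/17 per unit): all 17 → value 169, running total 169.00
- case of wine (195/34 per unit): 21 of 34 → value 21×195/34 = 120.4412, running total 289.44
Total 289.44.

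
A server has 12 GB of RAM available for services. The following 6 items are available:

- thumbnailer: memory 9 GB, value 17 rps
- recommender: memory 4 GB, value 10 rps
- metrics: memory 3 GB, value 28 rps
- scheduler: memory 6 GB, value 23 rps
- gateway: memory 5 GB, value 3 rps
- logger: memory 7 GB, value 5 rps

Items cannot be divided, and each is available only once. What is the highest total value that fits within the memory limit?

51 rps

Check high-value combinations within 12 GB:
- metrics+scheduler: memory 3+6=9, value 28+23=51
- thumbnailer+metrics: memory 9+3=12, value 17+28=45
- recommender+metrics+gateway: memory 4+3+5=12, value 10+28+3=41
- recommender+metrics: memory 4+3=7, value 10+28=38
Best: 51 rps.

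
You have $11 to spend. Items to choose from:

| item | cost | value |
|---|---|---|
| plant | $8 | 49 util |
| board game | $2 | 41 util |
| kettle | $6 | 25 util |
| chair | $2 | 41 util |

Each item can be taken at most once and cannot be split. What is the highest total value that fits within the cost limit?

Check high-value combinations within $11:
- board game+kettle+chair: cost 2+6+2=10, value 41+25+41=107
- plant+board game: cost 8+2=10, value 49+41=90
- plant+chair: cost 8+2=10, value 49+41=90
Best: 107 util.

107 util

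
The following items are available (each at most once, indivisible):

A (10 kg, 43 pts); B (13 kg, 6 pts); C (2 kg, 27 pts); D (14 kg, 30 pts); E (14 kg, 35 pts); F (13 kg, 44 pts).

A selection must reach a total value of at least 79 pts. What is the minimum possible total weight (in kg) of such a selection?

23

Subsets with value ≥ 79, sorted by total weight:
- A+F: weight 23, value 87
- A+C+F: weight 25, value 114
- A+C+E: weight 26, value 105
Minimum weight: 23 kg.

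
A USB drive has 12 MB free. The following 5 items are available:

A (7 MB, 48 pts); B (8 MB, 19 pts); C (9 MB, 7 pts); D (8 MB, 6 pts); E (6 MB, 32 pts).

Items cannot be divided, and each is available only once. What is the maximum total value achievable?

Check high-value combinations within 12 MB:
- A: size 7, value 48
- E: size 6, value 32
- B: size 8, value 19
- C: size 9, value 7
Best: 48 pts.

48 pts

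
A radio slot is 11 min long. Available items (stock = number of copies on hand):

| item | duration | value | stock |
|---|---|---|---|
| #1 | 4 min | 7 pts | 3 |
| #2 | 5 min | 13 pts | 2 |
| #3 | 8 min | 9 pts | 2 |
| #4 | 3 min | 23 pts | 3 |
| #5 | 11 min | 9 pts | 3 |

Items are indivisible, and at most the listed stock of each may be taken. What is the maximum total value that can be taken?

Top feasible selections:
- 3×#4: duration 9, value 69
- 1×#2 + 2×#4: duration 11, value 59
Best: 69 pts.

69 pts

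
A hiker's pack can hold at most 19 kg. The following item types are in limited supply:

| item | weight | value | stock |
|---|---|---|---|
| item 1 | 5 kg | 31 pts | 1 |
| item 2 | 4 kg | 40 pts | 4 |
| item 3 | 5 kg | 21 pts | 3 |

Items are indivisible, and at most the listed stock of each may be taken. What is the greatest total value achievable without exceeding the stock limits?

160 pts

Best selections within weight 19 and stock limits:
- 4×item 2: weight 16, value 160
- 1×item 1 + 3×item 2: weight 17, value 151
- 3×item 2 + 1×item 3: weight 17, value 141
- 1×item 1 + 2×item 2 + 1×item 3: weight 18, value 132
Best: 160 pts.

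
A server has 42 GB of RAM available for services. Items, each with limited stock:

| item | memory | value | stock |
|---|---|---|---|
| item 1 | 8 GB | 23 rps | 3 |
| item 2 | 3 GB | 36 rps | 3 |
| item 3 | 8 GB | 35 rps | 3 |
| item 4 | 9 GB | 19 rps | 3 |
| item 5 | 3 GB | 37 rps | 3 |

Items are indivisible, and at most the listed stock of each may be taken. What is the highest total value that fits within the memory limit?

Top feasible selections:
- 3×item 2 + 3×item 3 + 3×item 5: memory 42, value 324
- 1×item 1 + 3×item 2 + 2×item 3 + 3×item 5: memory 42, value 312
- 2×item 1 + 3×item 2 + 1×item 3 + 3×item 5: memory 42, value 300
- 3×item 2 + 2×item 3 + 3×item 5: memory 34, value 289
Best: 324 rps.

324 rps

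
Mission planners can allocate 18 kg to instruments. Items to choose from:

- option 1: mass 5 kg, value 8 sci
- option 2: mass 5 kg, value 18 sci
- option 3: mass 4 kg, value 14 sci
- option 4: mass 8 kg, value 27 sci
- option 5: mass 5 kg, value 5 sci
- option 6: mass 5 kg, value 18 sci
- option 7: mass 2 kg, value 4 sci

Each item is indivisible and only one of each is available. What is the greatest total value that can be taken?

63 sci

Check high-value combinations within 18 kg:
- option 2+option 4+option 6: mass 5+8+5=18, value 18+27+18=63
- option 2+option 3+option 4: mass 5+4+8=17, value 18+14+27=59
- option 3+option 4+option 6: mass 4+8+5=17, value 14+27+18=59
Best: 63 sci.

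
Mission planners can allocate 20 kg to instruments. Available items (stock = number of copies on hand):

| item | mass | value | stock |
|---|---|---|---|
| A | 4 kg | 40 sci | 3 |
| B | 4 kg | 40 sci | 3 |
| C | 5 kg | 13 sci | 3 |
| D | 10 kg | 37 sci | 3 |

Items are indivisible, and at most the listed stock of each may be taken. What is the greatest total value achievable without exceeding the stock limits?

200 sci

Top feasible selections:
- 2×A + 3×B: mass 20, value 200
- 3×A + 2×B: mass 20, value 200
- 1×A + 3×B: mass 16, value 160
- 2×A + 2×B: mass 16, value 160
Best: 200 sci.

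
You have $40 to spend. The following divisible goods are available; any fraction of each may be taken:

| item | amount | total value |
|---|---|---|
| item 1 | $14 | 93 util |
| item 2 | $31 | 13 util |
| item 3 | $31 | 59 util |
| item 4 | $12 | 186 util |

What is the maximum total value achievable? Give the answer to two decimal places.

Take in order of value per unit:
- item 4 (186/12 per unit): all 12 → value 186, running total 186.00
- item 1 (93/14 per unit): all 14 → value 93, running total 279.00
- item 3 (59/31 per unit): 14 of 31 → value 14×59/31 = 26.6452, running total 305.65
Total 305.65.

305.65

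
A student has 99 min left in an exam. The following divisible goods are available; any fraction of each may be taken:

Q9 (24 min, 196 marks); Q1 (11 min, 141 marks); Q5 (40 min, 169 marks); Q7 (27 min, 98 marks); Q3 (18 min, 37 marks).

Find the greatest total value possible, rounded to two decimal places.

Take in order of value per unit:
- Q1 (141/11 per unit): all 11 → value 141, running total 141.00
- Q9 (196/24 per unit): all 24 → value 196, running total 337.00
- Q5 (169/40 per unit): all 40 → value 169, running total 506.00
- Q7 (98/27 per unit): 24 of 27 → value 24×98/27 = 87.1111, running total 593.11
Total 593.11.

593.11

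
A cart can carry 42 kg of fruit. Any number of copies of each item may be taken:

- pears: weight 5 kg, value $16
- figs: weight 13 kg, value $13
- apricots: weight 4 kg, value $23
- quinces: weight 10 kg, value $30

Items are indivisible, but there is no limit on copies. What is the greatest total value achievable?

$230

Best value-per-unit is apricots at 23/4, and filling with it alone uses weight 10×4=40. No mix of the others beats 10×23 = 230.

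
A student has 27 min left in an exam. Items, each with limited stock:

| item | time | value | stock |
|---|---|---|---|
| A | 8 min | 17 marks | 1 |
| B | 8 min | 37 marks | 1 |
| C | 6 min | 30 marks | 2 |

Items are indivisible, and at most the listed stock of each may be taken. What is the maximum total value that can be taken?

Top feasible selections:
- 1×B + 2×C: time 20, value 97
- 1×A + 1×B + 1×C: time 22, value 84
- 1×A + 2×C: time 20, value 77
- 1×B + 1×C: time 14, value 67
Best: 97 marks.

97 marks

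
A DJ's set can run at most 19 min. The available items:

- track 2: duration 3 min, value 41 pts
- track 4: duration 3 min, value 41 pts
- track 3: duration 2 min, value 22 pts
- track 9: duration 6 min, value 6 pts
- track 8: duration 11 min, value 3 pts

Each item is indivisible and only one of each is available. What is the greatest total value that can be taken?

110 pts

Check high-value combinations within 19 min:
- track 2+track 4+track 3+track 9: duration 3+3+2+6=14, value 41+41+22+6=110
- track 2+track 4+track 3+track 8: duration 3+3+2+11=19, value 41+41+22+3=107
- track 2+track 4+track 3: duration 3+3+2=8, value 41+41+22=104
Best: 110 pts.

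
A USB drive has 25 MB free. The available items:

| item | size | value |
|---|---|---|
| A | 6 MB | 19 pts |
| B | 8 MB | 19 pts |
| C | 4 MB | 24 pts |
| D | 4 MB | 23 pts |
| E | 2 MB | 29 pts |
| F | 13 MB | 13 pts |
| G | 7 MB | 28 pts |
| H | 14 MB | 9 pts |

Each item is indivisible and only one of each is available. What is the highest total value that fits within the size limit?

Check high-value combinations within 25 MB:
- A+C+D+E+G: size 6+4+4+2+7=23, value 19+24+23+29+28=123
- B+C+D+E+G: size 8+4+4+2+7=25, value 19+24+23+29+28=123
- A+B+C+D+E: size 6+8+4+4+2=24, value 19+19+24+23+29=114
- C+D+E+G: size 4+4+2+7=17, value 24+23+29+28=104
Best: 123 pts.

123 pts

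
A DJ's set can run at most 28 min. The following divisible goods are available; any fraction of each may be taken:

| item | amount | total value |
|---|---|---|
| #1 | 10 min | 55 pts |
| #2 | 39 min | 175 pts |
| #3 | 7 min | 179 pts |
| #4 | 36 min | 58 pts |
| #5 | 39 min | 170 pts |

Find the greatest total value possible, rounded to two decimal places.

Take in order of value per unit:
- #3 (179/7 per unit): all 7 → value 179, running total 179.00
- #1 (55/10 per unit): all 10 → value 55, running total 234.00
- #2 (175/39 per unit): 11 of 39 → value 11×175/39 = 49.3590, running total 283.36
Total 283.36.

283.36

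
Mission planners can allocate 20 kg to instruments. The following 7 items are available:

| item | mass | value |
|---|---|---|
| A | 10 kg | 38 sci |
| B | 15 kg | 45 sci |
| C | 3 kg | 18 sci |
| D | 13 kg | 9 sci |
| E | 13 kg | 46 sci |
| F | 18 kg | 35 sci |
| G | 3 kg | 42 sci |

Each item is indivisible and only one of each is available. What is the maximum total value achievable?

106 sci

Check high-value combinations within 20 kg:
- C+E+G: mass 3+13+3=19, value 18+46+42=106
- A+C+G: mass 10+3+3=16, value 38+18+42=98
- E+G: mass 13+3=16, value 46+42=88
- B+G: mass 15+3=18, value 45+42=87
Best: 106 sci.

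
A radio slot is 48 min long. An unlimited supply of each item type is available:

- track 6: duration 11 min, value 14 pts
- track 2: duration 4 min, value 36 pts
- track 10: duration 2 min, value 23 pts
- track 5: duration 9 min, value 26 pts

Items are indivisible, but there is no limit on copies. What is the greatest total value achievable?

Best value-per-unit is track 10 at 23/2, and filling with it alone uses duration 24×2=48. No mix of the others beats 24×23 = 552.

552 pts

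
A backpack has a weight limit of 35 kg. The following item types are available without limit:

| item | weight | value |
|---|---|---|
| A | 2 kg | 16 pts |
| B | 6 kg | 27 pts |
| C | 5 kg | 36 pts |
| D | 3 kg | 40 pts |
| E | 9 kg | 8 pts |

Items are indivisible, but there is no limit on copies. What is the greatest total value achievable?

Best value-per-unit is D at 40/3; filling with it alone gives 11×40 = 440.
Optimal mix: 1×A + 11×D → weight 35, value 456.

456 pts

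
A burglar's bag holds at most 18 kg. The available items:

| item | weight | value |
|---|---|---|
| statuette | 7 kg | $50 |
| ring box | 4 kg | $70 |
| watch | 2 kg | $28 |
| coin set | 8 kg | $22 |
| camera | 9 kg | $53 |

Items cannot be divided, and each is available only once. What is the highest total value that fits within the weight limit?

Check high-value combinations within 18 kg:
- ring box+watch+camera: weight 4+2+9=15, value 70+28+53=151
- statuette+ring box+watch: weight 7+4+2=13, value 50+70+28=148
- statuette+watch+camera: weight 7+2+9=18, value 50+28+53=131
Best: $151.

$151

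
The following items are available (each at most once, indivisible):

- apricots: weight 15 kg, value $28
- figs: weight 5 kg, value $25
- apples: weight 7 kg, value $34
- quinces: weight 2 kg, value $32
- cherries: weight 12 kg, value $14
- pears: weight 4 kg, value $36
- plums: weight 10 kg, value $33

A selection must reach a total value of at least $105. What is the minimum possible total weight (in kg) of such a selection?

18

Subsets with value ≥ 105, sorted by total weight:
- figs+apples+quinces+pears: weight 18, value 127
- figs+quinces+pears+plums: weight 21, value 126
- apples+quinces+pears+plums: weight 23, value 135
Minimum weight: 18 kg.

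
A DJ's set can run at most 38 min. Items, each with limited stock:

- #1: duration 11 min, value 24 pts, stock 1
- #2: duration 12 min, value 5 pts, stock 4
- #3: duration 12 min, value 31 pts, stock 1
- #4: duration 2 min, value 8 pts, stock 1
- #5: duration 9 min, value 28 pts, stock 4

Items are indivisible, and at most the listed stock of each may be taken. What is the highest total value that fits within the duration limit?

120 pts

Best selections within duration 38 and stock limits:
- 1×#4 + 4×#5: duration 38, value 120
- 4×#5: duration 36, value 112
Best: 120 pts.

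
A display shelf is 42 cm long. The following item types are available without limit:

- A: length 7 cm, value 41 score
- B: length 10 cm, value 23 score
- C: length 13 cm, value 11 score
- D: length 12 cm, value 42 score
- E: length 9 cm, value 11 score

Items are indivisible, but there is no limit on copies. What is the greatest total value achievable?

246 score

Best value-per-unit is A at 41/7, and filling with it alone uses length 6×7=42. No mix of the others beats 6×41 = 246.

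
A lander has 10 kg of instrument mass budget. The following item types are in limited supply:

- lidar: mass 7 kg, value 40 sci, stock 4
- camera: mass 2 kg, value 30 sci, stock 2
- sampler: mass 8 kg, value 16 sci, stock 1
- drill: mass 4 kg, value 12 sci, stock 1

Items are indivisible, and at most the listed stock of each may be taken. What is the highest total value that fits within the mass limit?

72 sci

Top feasible selections:
- 2×camera + 1×drill: mass 8, value 72
- 1×lidar + 1×camera: mass 9, value 70
Best: 72 sci.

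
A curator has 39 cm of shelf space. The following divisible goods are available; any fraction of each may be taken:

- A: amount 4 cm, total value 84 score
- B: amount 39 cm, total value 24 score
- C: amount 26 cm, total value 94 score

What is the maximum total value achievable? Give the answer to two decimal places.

Take in order of value per unit:
- A (84/4 per unit): all 4 → value 84, running total 84.00
- C (94/26 per unit): all 26 → value 94, running total 178.00
- B (24/39 per unit): 9 of 39 → value 9×24/39 = 5.5385, running total 183.54
Total 183.54.

183.54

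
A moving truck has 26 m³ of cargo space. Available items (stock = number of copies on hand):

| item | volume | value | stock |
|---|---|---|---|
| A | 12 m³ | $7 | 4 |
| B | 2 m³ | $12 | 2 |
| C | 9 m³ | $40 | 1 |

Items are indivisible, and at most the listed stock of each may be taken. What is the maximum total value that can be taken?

Top feasible selections:
- 1×A + 2×B + 1×C: volume 25, value 71
- 2×B + 1×C: volume 13, value 64
- 1×A + 1×B + 1×C: volume 23, value 59
Best: $71.

$71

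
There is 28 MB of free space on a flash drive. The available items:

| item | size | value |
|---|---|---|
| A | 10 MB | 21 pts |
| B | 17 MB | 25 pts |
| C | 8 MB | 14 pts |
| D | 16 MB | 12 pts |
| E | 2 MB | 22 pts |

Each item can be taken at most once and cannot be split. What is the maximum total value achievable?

61 pts

This is a 0/1 knapsack; check combinations near the capacity.
- B+C+E: size 17+8+2=27, value 25+14+22=61
- A+C+E: size 10+8+2=20, value 21+14+22=57
- A+D+E: size 10+16+2=28, value 21+12+22=55
- C+D+E: size 8+16+2=26, value 14+12+22=48
- B+E: size 17+2=19, value 25+22=47
Best: 61 pts.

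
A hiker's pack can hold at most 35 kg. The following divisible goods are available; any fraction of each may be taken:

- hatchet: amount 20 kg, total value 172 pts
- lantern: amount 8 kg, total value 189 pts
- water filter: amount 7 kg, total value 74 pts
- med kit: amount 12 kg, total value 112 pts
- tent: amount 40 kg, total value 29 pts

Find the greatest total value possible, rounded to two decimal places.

443.80

Take in order of value per unit:
- lantern (189/8 per unit): all 8 → value 189, running total 189.00
- water filter (74/7 per unit): all 7 → value 74, running total 263.00
- med kit (112/12 per unit): all 12 → value 112, running total 375.00
- hatchet (172/20 per unit): 8 of 20 → value 8×172/20 = 68.8000, running total 443.80
Total 443.80.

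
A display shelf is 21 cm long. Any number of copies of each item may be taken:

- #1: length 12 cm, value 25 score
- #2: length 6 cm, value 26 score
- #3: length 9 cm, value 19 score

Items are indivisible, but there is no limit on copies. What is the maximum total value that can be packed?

78 score

Best value-per-unit is #2 at 26/6, and filling with it alone uses length 3×6=18. No mix of the others beats 3×26 = 78.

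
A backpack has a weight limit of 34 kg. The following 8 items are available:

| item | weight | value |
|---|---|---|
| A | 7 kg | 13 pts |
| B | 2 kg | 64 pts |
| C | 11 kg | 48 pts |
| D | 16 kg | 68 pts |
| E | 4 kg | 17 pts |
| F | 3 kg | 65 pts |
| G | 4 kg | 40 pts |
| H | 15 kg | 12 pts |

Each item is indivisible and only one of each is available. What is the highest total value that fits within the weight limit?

This is a 0/1 knapsack; check combinations near the capacity.
- B+D+E+F+G: weight 2+16+4+3+4=29, value 64+68+17+65+40=254
- A+B+D+F+G: weight 7+2+16+3+4=32, value 13+64+68+65+40=250
- A+B+C+E+F+G: weight 7+2+11+4+3+4=31, value 13+64+48+17+65+40=247
- B+C+D+F: weight 2+11+16+3=32, value 64+48+68+65=245
Best: 254 pts.

254 pts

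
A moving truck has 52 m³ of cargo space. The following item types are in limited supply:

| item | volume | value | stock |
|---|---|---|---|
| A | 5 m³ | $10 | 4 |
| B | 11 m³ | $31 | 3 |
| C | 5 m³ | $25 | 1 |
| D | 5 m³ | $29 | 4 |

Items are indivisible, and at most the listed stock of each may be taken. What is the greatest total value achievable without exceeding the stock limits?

Best selections within volume 52 and stock limits:
- 1×A + 2×B + 1×C + 4×D: volume 52, value 213
- 2×B + 1×C + 4×D: volume 47, value 203
Best: $213.

$213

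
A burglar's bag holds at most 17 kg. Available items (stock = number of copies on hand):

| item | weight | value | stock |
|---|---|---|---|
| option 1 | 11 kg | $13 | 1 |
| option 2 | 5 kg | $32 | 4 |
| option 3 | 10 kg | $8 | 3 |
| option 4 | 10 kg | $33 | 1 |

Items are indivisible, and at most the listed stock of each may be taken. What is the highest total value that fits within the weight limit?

Top feasible selections:
- 3×option 2: weight 15, value 96
- 1×option 2 + 1×option 4: weight 15, value 65
Best: $96.

$96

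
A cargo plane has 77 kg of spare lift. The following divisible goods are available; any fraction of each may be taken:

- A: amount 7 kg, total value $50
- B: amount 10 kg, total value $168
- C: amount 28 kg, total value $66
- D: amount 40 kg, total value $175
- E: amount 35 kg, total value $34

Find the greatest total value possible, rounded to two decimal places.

440.14

Take in order of value per unit:
- B (168/10 per unit): all 10 → value 168, running total 168.00
- A (50/7 per unit): all 7 → value 50, running total 218.00
- D (175/40 per unit): all 40 → value 175, running total 393.00
- C (66/28 per unit): 20 of 28 → value 20×66/28 = 47.1429, running total 440.14
Total 440.14.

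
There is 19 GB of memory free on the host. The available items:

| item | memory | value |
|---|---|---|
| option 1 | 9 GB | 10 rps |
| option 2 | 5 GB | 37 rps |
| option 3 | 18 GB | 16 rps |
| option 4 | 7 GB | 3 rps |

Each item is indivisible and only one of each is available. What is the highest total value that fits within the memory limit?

Check high-value combinations within 19 GB:
- option 1+option 2: memory 9+5=14, value 10+37=47
- option 2+option 4: memory 5+7=12, value 37+3=40
- option 2: memory 5, value 37
Best: 47 rps.

47 rps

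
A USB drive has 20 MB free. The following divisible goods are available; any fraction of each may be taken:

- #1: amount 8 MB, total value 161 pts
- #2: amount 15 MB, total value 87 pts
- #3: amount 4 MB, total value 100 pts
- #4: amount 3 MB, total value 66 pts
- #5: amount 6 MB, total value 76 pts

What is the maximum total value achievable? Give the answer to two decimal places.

Take in order of value per unit:
- #3 (100/4 per unit): all 4 → value 100, running total 100.00
- #4 (66/3 per unit): all 3 → value 66, running total 166.00
- #1 (161/8 per unit): all 8 → value 161, running total 327.00
- #5 (76/6 per unit): 5 of 6 → value 5×76/6 = 63.3333, running total 390.33
Total 390.33.

390.33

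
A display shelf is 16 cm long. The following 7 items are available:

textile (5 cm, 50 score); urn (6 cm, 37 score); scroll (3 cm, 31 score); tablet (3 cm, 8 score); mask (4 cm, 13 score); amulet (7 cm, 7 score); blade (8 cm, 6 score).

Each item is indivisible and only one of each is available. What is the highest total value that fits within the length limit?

Check high-value combinations within 16 cm:
- textile+urn+scroll: length 5+6+3=14, value 50+37+31=118
- textile+scroll+tablet+mask: length 5+3+3+4=15, value 50+31+8+13=102
- textile+urn+mask: length 5+6+4=15, value 50+37+13=100
- textile+urn+tablet: length 5+6+3=14, value 50+37+8=95
- textile+scroll+mask: length 5+3+4=12, value 50+31+13=94
Best: 118 score.

118 score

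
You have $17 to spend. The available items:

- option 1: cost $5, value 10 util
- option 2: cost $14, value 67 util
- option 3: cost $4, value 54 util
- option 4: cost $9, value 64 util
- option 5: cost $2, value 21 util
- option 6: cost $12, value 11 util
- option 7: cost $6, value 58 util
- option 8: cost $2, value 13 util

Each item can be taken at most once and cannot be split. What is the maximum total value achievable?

This is a 0/1 knapsack; check combinations near the capacity.
- option 3+option 4+option 5+option 8: cost 4+9+2+2=17, value 54+64+21+13=152
- option 3+option 5+option 7+option 8: cost 4+2+6+2=14, value 54+21+58+13=146
- option 1+option 3+option 5+option 7: cost 5+4+2+6=17, value 10+54+21+58=143
Best: 152 util.

152 util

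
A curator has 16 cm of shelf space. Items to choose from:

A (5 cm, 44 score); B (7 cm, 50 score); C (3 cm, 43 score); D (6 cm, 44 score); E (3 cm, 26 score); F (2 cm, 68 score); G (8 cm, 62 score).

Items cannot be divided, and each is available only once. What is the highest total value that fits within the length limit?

199 score

Check high-value combinations within 16 cm:
- A+C+D+F: length 5+3+6+2=16, value 44+43+44+68=199
- C+E+F+G: length 3+3+2+8=16, value 43+26+68+62=199
- B+C+E+F: length 7+3+3+2=15, value 50+43+26+68=187
Best: 199 score.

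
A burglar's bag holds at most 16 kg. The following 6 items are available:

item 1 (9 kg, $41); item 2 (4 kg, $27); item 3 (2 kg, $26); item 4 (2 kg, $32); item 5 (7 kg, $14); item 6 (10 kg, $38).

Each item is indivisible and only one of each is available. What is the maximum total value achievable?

Check high-value combinations within 16 kg:
- item 1+item 2+item 4: weight 9+4+2=15, value 41+27+32=100
- item 1+item 3+item 4: weight 9+2+2=13, value 41+26+32=99
- item 2+item 3+item 4+item 5: weight 4+2+2+7=15, value 27+26+32+14=99
Best: $100.

$100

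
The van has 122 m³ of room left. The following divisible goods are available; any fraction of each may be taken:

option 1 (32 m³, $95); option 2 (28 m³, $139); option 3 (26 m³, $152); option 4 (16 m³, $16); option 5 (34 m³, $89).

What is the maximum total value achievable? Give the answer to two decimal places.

Take in order of value per unit:
- option 3 (152/26 per unit): all 26 → value 152, running total 152.00
- option 2 (139/28 per unit): all 28 → value 139, running total 291.00
- option 1 (95/32 per unit): all 32 → value 95, running total 386.00
- option 5 (89/34 per unit): all 34 → value 89, running total 475.00
- option 4 (16/16 per unit): 2 of 16 → value 2×16/16 = 2.0000, running total 477.00
Total 477.00.

477.00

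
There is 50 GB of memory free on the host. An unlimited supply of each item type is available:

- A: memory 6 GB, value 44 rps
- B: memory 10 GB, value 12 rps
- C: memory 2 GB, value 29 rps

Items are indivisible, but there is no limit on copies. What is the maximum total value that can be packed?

Best value-per-unit is C at 29/2, and filling with it alone uses memory 25×2=50. No mix of the others beats 25×29 = 725.

725 rps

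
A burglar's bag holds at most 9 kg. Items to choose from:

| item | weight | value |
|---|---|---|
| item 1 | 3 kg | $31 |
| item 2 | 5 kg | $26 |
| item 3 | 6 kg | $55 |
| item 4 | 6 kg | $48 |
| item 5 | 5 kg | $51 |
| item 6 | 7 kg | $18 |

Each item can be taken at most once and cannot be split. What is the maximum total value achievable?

$86

Check high-value combinations within 9 kg:
- item 1+item 3: weight 3+6=9, value 31+55=86
- item 1+item 5: weight 3+5=8, value 31+51=82
- item 1+item 4: weight 3+6=9, value 31+48=79
- item 1+item 2: weight 3+5=8, value 31+26=57
Best: $86.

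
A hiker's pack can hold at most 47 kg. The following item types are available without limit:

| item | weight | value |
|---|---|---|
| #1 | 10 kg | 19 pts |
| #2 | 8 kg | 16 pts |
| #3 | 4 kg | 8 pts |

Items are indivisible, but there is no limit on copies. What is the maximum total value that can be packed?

91 pts

Best value-per-unit is #2 at 16/8; filling with it alone gives 5×16 = 80.
Optimal mix: 1×#1 + 4×#2 + 1×#3 → weight 46, value 91.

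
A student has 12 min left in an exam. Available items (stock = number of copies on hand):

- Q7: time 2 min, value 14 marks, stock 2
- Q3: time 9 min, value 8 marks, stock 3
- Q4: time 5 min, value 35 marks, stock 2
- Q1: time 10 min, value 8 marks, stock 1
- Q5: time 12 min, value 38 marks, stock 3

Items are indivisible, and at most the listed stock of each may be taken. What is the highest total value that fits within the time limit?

Best selections within time 12 and stock limits:
- 1×Q7 + 2×Q4: time 12, value 84
- 2×Q4: time 10, value 70
Best: 84 marks.

84 marks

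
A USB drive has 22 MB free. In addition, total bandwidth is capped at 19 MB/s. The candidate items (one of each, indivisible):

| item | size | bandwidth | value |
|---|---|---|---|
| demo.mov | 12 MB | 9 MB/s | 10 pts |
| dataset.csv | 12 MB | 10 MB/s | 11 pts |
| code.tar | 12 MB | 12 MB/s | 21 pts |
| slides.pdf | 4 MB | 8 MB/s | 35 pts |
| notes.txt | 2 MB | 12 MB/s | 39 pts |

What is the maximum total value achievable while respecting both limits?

46 pts

Feasible sets respecting both limits:
- dataset.csv+slides.pdf: size 16, bandwidth 18, value 46
- demo.mov+slides.pdf: size 16, bandwidth 17, value 45
- notes.txt: size 2, bandwidth 12, value 39
Best: 46 pts.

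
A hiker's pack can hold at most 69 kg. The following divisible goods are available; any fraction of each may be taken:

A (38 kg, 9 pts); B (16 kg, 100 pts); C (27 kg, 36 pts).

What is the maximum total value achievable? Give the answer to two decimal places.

Take in order of value per unit:
- B (100/16 per unit): all 16 → value 100, running total 100.00
- C (36/27 per unit): all 27 → value 36, running total 136.00
- A (9/38 per unit): 26 of 38 → value 26×9/38 = 6.1579, running total 142.16
Total 142.16.

142.16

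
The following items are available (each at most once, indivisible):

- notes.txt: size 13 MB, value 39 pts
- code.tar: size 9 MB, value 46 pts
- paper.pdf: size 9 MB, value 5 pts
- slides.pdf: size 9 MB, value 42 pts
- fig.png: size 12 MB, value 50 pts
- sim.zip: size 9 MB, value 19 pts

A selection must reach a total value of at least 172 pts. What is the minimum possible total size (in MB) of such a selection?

43

Subsets with value ≥ 172, sorted by total size:
- notes.txt+code.tar+slides.pdf+fig.png: size 43, value 177
- notes.txt+code.tar+slides.pdf+fig.png+sim.zip: size 52, value 196
Minimum size: 43 MB.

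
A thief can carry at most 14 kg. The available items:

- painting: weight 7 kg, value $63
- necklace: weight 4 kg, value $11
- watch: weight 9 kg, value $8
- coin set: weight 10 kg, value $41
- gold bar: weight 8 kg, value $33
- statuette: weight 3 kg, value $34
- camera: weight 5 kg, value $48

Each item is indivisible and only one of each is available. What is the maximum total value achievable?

$111

This is a 0/1 knapsack; check combinations near the capacity.
- painting+camera: weight 7+5=12, value 63+48=111
- painting+necklace+statuette: weight 7+4+3=14, value 63+11+34=108
- painting+statuette: weight 7+3=10, value 63+34=97
- necklace+statuette+camera: weight 4+3+5=12, value 11+34+48=93
Best: $111.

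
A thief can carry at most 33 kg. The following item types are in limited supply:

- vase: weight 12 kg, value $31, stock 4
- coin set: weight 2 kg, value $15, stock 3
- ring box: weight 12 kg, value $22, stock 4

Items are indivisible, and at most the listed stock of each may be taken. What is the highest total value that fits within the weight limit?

Best selections within weight 33 and stock limits:
- 2×vase + 3×coin set: weight 30, value 107
- 1×vase + 3×coin set + 1×ring box: weight 30, value 98
- 2×vase + 2×coin set: weight 28, value 92
- 3×coin set + 2×ring box: weight 30, value 89
Best: $107.

$107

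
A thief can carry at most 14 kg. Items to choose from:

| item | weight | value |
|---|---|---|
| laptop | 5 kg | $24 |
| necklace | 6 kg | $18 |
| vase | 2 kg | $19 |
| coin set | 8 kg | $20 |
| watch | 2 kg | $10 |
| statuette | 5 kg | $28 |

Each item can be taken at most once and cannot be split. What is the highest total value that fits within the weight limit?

$81

Check high-value combinations within 14 kg:
- laptop+vase+watch+statuette: weight 5+2+2+5=14, value 24+19+10+28=81
- laptop+vase+statuette: weight 5+2+5=12, value 24+19+28=71
- necklace+vase+statuette: weight 6+2+5=13, value 18+19+28=65
- laptop+watch+statuette: weight 5+2+5=12, value 24+10+28=62
- laptop+necklace+vase: weight 5+6+2=13, value 24+18+19=61
Best: $81.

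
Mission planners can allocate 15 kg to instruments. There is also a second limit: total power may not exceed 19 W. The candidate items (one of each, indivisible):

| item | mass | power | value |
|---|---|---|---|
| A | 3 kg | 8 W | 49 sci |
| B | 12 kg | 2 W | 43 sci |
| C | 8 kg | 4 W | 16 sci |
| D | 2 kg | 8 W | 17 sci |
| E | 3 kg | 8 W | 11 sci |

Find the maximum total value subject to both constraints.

92 sci

Feasible sets respecting both limits:
- A+B: mass 15, power 10, value 92
- A+D: mass 5, power 16, value 66
- A+C: mass 11, power 12, value 65
Best: 92 sci.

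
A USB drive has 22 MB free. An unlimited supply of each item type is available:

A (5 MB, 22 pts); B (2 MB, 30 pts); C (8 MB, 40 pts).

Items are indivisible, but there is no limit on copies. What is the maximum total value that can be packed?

Best value-per-unit is B at 30/2, and filling with it alone uses size 11×2=22. No mix of the others beats 11×30 = 330.

330 pts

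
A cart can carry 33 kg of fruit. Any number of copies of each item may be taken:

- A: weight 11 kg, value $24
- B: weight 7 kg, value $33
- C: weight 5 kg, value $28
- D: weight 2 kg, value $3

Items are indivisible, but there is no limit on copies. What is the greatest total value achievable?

Best value-per-unit is C at 28/5; filling with it alone gives 6×28 = 168.
Optimal mix: 1×B + 5×C → weight 32, value 173.

$173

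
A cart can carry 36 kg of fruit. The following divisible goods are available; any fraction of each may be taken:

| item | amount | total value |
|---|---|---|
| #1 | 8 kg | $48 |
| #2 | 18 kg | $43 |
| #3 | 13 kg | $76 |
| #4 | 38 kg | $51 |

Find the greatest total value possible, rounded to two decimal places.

159.83

Take in order of value per unit:
- #1 (48/8 per unit): all 8 → value 48, running total 48.00
- #3 (76/13 per unit): all 13 → value 76, running total 124.00
- #2 (43/18 per unit): 15 of 18 → value 15×43/18 = 35.8333, running total 159.83
Total 159.83.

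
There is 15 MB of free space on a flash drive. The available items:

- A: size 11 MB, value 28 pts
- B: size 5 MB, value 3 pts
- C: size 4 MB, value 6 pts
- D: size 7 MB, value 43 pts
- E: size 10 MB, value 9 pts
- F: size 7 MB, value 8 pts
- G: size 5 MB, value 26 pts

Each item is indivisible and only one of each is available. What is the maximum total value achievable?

Check high-value combinations within 15 MB:
- D+G: size 7+5=12, value 43+26=69
- D+F: size 7+7=14, value 43+8=51
- C+D: size 4+7=11, value 6+43=49
Best: 69 pts.

69 pts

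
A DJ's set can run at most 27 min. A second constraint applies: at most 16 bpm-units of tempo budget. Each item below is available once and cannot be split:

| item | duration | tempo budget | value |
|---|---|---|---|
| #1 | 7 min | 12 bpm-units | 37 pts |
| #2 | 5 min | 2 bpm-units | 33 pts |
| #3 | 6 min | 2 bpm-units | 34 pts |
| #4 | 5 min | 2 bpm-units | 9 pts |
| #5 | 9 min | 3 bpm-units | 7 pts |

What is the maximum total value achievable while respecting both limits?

Feasible sets respecting both limits:
- #1+#2+#3: duration 18, tempo budget 16, value 104
- #2+#3+#4+#5: duration 25, tempo budget 9, value 83
- #1+#3+#4: duration 18, tempo budget 16, value 80
- #1+#2+#4: duration 17, tempo budget 16, value 79
Best: 104 pts.

104 pts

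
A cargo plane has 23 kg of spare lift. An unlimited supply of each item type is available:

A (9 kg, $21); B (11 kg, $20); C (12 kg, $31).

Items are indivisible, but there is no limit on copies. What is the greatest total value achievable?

Best value-per-unit is C at 31/12; filling with it alone gives 1×31 = 31.
Optimal mix: 1×A + 1×C → weight 21, value 52.

$52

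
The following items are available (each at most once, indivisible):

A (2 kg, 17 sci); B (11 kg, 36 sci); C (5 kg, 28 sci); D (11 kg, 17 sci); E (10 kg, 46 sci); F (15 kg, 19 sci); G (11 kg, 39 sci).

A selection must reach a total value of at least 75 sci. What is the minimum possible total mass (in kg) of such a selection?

17

Subsets with value ≥ 75, sorted by total mass:
- A+C+E: mass 17, value 91
- A+C+G: mass 18, value 84
Minimum mass: 17 kg.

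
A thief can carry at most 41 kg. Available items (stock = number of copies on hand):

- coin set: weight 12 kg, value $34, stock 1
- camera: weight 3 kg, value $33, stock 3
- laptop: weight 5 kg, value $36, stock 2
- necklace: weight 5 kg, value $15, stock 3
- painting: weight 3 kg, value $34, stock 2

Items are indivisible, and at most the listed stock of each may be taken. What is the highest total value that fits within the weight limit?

$284

Top feasible selections:
- 3×camera + 2×laptop + 3×necklace + 2×painting: weight 40, value 284
- 1×coin set + 3×camera + 2×laptop + 2×painting: weight 37, value 273
- 3×camera + 2×laptop + 2×necklace + 2×painting: weight 35, value 269
Best: $284.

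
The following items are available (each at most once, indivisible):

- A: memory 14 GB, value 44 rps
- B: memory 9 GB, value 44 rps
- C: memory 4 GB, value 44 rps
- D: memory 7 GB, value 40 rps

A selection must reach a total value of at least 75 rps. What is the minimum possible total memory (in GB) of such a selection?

11

Subsets with value ≥ 75, sorted by total memory:
- C+D: memory 11, value 84
- B+C: memory 13, value 88
- B+D: memory 16, value 84
Minimum memory: 11 GB.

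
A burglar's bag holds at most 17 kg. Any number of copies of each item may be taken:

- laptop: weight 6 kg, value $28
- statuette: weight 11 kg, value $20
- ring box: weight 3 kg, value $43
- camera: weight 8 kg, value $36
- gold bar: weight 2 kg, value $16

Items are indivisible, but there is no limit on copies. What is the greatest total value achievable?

$231

Best value-per-unit is ring box at 43/3; filling with it alone gives 5×43 = 215.
Optimal mix: 5×ring box + 1×gold bar → weight 17, value 231.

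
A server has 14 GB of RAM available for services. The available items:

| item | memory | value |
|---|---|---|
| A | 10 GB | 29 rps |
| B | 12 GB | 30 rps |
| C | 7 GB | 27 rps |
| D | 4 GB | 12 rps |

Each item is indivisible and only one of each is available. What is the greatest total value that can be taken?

Check high-value combinations within 14 GB:
- A+D: memory 10+4=14, value 29+12=41
- C+D: memory 7+4=11, value 27+12=39
- B: memory 12, value 30
- A: memory 10, value 29
- C: memory 7, value 27
Best: 41 rps.

41 rps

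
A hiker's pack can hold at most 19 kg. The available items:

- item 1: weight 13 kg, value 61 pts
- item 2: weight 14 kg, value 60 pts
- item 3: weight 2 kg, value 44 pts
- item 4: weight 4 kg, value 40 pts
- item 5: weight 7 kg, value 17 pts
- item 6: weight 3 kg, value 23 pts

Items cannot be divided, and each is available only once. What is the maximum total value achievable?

Check high-value combinations within 19 kg:
- item 1+item 3+item 4: weight 13+2+4=19, value 61+44+40=145
- item 1+item 3+item 6: weight 13+2+3=18, value 61+44+23=128
- item 2+item 3+item 6: weight 14+2+3=19, value 60+44+23=127
- item 3+item 4+item 5+item 6: weight 2+4+7+3=16, value 44+40+17+23=124
- item 3+item 4+item 6: weight 2+4+3=9, value 44+40+23=107
Best: 145 pts.

145 pts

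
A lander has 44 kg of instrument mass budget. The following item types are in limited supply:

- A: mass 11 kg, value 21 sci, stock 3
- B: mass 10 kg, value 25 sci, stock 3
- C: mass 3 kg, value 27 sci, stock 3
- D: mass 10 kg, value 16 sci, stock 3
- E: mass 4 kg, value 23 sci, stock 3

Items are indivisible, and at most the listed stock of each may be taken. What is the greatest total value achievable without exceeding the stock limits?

200 sci

Best selections within mass 44 and stock limits:
- 2×B + 3×C + 3×E: mass 41, value 200
- 1×A + 1×B + 3×C + 3×E: mass 42, value 196
Best: 200 sci.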